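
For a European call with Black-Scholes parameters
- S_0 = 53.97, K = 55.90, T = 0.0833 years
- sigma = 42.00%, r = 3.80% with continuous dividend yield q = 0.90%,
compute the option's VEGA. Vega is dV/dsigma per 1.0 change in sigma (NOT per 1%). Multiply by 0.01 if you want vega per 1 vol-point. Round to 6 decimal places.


d1 = -0.2093171830; d2 = -0.3305364884
phi(d1) = 0.3902977480; exp(-qT) = 0.9992505810; exp(-rT) = 0.9968396046
Vega = S * exp(-qT) * phi(d1) * sqrt(T) = 53.9700 * 0.9992505810 * 0.3902977480 * 0.2886173938 = 6.074987

Answer: Vega = 6.074987


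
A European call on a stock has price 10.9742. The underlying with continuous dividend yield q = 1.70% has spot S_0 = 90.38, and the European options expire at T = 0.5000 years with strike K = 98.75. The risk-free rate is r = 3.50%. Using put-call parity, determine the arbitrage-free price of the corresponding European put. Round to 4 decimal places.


Answer: Put price = 18.3961

Derivation:
Put-call parity: C - P = S_0 * exp(-qT) - K * exp(-rT).
S_0 * exp(-qT) = 90.3800 * 0.99153602 = 89.61502575
K * exp(-rT) = 98.7500 * 0.98265224 = 97.03690827
P = C - S*exp(-qT) + K*exp(-rT)
P = 10.9742 - 89.61502575 + 97.03690827 = 18.3961


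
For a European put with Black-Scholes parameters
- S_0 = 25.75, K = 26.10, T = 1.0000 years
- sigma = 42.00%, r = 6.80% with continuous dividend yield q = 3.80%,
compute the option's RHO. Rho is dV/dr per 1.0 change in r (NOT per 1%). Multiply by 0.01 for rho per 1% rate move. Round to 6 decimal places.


Answer: Rho = -13.844773

Derivation:
d1 = 0.2492840781; d2 = -0.1707159219
phi(d1) = 0.3867372299; exp(-qT) = 0.9627129409; exp(-rT) = 0.9342604736
N(-d2) = 0.5677764286
Rho = -K*T*exp(-rT)*N(-d2) = -26.1000 * 1.0000 * 0.9342604736 * 0.5677764286 = -13.844773


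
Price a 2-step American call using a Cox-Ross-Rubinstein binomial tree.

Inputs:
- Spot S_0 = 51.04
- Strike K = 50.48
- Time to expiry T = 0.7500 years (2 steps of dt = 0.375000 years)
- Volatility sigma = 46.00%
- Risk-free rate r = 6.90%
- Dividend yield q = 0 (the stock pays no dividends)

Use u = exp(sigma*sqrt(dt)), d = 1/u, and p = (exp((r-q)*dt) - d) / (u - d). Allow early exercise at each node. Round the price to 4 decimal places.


Answer: Price = V(0,0) = 8.6926

Derivation:
dt = T/N = 0.375000
u = exp(sigma*sqrt(dt)) = 1.325370; d = 1/u = 0.754507
p = (exp((r-q)*dt) - d) / (u - d) = 0.475957
Discount per step: exp(-r*dt) = 0.974457
Stock lattice S(k, i) with i counting down-moves:
  k=0: S(0,0) = 51.0400
  k=1: S(1,0) = 67.6469; S(1,1) = 38.5100
  k=2: S(2,0) = 89.6571; S(2,1) = 51.0400; S(2,2) = 29.0561
Terminal payoffs V(N, i) = max(S_T - K, 0):
  V(2,0) = 39.177090; V(2,1) = 0.560000; V(2,2) = 0.000000
Backward induction: V(k, i) = exp(-r*dt) * [p * V(k+1, i) + (1-p) * V(k+1, i+1)]; then take max(V_cont, immediate exercise) for American.
  V(1,0) = exp(-r*dt) * [p*39.177090 + (1-p)*0.560000] = 18.456278; exercise = 17.166861; V(1,0) = max -> 18.456278
  V(1,1) = exp(-r*dt) * [p*0.560000 + (1-p)*0.000000] = 0.259728; exercise = 0.000000; V(1,1) = max -> 0.259728
  V(0,0) = exp(-r*dt) * [p*18.456278 + (1-p)*0.259728] = 8.692642; exercise = 0.560000; V(0,0) = max -> 8.692642


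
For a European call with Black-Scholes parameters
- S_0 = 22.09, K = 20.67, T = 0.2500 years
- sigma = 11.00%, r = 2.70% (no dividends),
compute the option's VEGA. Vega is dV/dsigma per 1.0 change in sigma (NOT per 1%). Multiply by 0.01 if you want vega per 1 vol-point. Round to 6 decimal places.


Answer: Vega = 1.751737

Derivation:
d1 = 1.3582571589; d2 = 1.3032571589
phi(d1) = 0.1586000288; exp(-qT) = 1.0000000000; exp(-rT) = 0.9932727301
Vega = S * exp(-qT) * phi(d1) * sqrt(T) = 22.0900 * 1.0000000000 * 0.1586000288 * 0.5000000000 = 1.751737


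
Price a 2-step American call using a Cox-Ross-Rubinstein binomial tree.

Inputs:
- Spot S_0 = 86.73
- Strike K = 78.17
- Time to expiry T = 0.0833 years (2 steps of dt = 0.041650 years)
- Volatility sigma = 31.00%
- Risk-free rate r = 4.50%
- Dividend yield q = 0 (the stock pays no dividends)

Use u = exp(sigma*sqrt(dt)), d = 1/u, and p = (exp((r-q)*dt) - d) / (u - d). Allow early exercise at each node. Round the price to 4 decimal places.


Answer: Price = V(0,0) = 9.2896

Derivation:
dt = T/N = 0.041650
u = exp(sigma*sqrt(dt)) = 1.065310; d = 1/u = 0.938694
p = (exp((r-q)*dt) - d) / (u - d) = 0.499005
Discount per step: exp(-r*dt) = 0.998128
Stock lattice S(k, i) with i counting down-moves:
  k=0: S(0,0) = 86.7300
  k=1: S(1,0) = 92.3943; S(1,1) = 81.4129
  k=2: S(2,0) = 98.4286; S(2,1) = 86.7300; S(2,2) = 76.4218
Terminal payoffs V(N, i) = max(S_T - K, 0):
  V(2,0) = 20.258609; V(2,1) = 8.560000; V(2,2) = 0.000000
Backward induction: V(k, i) = exp(-r*dt) * [p * V(k+1, i) + (1-p) * V(k+1, i+1)]; then take max(V_cont, immediate exercise) for American.
  V(1,0) = exp(-r*dt) * [p*20.258609 + (1-p)*8.560000] = 14.370708; exercise = 14.224336; V(1,0) = max -> 14.370708
  V(1,1) = exp(-r*dt) * [p*8.560000 + (1-p)*0.000000] = 4.263487; exercise = 3.242923; V(1,1) = max -> 4.263487
  V(0,0) = exp(-r*dt) * [p*14.370708 + (1-p)*4.263487] = 9.289617; exercise = 8.560000; V(0,0) = max -> 9.289617


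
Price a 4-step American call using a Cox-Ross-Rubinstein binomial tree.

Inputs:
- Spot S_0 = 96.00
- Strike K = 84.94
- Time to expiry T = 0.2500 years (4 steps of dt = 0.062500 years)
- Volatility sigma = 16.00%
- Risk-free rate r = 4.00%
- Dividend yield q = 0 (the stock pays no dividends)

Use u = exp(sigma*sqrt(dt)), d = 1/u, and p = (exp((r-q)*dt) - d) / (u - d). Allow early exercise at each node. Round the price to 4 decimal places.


dt = T/N = 0.062500
u = exp(sigma*sqrt(dt)) = 1.040811; d = 1/u = 0.960789
p = (exp((r-q)*dt) - d) / (u - d) = 0.521282
Discount per step: exp(-r*dt) = 0.997503
Stock lattice S(k, i) with i counting down-moves:
  k=0: S(0,0) = 96.0000
  k=1: S(1,0) = 99.9178; S(1,1) = 92.2358
  k=2: S(2,0) = 103.9956; S(2,1) = 96.0000; S(2,2) = 88.6192
  k=3: S(3,0) = 108.2397; S(3,1) = 99.9178; S(3,2) = 92.2358; S(3,3) = 85.1444
  k=4: S(4,0) = 112.6570; S(4,1) = 103.9956; S(4,2) = 96.0000; S(4,3) = 88.6192; S(4,4) = 81.8058
Terminal payoffs V(N, i) = max(S_T - K, 0):
  V(4,0) = 27.717044; V(4,1) = 19.055558; V(4,2) = 11.060000; V(4,3) = 3.679169; V(4,4) = 0.000000
Backward induction: V(k, i) = exp(-r*dt) * [p * V(k+1, i) + (1-p) * V(k+1, i+1)]; then take max(V_cont, immediate exercise) for American.
  V(3,0) = exp(-r*dt) * [p*27.717044 + (1-p)*19.055558] = 23.511783; exercise = 23.299698; V(3,0) = max -> 23.511783
  V(3,1) = exp(-r*dt) * [p*19.055558 + (1-p)*11.060000] = 15.189919; exercise = 14.977834; V(3,1) = max -> 15.189919
  V(3,2) = exp(-r*dt) * [p*11.060000 + (1-p)*3.679169] = 7.507871; exercise = 7.295786; V(3,2) = max -> 7.507871
  V(3,3) = exp(-r*dt) * [p*3.679169 + (1-p)*0.000000] = 1.913096; exercise = 0.204362; V(3,3) = max -> 1.913096
  V(2,0) = exp(-r*dt) * [p*23.511783 + (1-p)*15.189919] = 19.479199; exercise = 19.055558; V(2,0) = max -> 19.479199
  V(2,1) = exp(-r*dt) * [p*15.189919 + (1-p)*7.507871] = 11.483640; exercise = 11.060000; V(2,1) = max -> 11.483640
  V(2,2) = exp(-r*dt) * [p*7.507871 + (1-p)*1.913096] = 4.817493; exercise = 3.679169; V(2,2) = max -> 4.817493
  V(1,0) = exp(-r*dt) * [p*19.479199 + (1-p)*11.483640] = 15.612501; exercise = 14.977834; V(1,0) = max -> 15.612501
  V(1,1) = exp(-r*dt) * [p*11.483640 + (1-p)*4.817493] = 8.271731; exercise = 7.295786; V(1,1) = max -> 8.271731
  V(0,0) = exp(-r*dt) * [p*15.612501 + (1-p)*8.271731] = 12.068135; exercise = 11.060000; V(0,0) = max -> 12.068135

Answer: Price = V(0,0) = 12.0681


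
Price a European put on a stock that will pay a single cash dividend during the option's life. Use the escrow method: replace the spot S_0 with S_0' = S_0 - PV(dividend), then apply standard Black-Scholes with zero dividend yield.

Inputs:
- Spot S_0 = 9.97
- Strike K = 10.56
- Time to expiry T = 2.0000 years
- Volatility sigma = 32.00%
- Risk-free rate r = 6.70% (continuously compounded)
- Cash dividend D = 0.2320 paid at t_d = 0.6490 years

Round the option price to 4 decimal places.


Answer: Price = 1.4549

Derivation:
PV(D) = D * exp(-r * t_d) = 0.2320 * 0.95744883 = 0.22212813
S_0' = S_0 - PV(D) = 9.9700 - 0.22212813 = 9.74787187
d1 = (ln(S_0'/K) + (r + sigma^2/2)*T) / (sigma*sqrt(T)) = 0.34554477
d2 = d1 - sigma*sqrt(T) = -0.10700357
exp(-rT) = 0.87459006
N(-d1) = 0.36484243; N(-d2) = 0.54260693
P = K * exp(-rT) * N(-d2) - S_0' * N(-d1) = 10.5600 * 0.87459006 * 0.54260693 - 9.74787187 * 0.36484243 = 1.4549


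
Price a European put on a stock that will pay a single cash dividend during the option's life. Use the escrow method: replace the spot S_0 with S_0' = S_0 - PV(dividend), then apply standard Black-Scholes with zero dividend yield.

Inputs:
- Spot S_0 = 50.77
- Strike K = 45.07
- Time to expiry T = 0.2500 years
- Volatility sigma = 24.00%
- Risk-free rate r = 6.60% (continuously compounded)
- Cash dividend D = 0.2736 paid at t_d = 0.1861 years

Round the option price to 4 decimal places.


PV(D) = D * exp(-r * t_d) = 0.2736 * 0.98779252 = 0.27026003
S_0' = S_0 - PV(D) = 50.7700 - 0.27026003 = 50.49973997
d1 = (ln(S_0'/K) + (r + sigma^2/2)*T) / (sigma*sqrt(T)) = 1.14542792
d2 = d1 - sigma*sqrt(T) = 1.02542792
exp(-rT) = 0.98363538
N(-d1) = 0.12601597; N(-d2) = 0.15258066
P = K * exp(-rT) * N(-d2) - S_0' * N(-d1) = 45.0700 * 0.98363538 * 0.15258066 - 50.49973997 * 0.12601597 = 0.4005

Answer: Price = 0.4005


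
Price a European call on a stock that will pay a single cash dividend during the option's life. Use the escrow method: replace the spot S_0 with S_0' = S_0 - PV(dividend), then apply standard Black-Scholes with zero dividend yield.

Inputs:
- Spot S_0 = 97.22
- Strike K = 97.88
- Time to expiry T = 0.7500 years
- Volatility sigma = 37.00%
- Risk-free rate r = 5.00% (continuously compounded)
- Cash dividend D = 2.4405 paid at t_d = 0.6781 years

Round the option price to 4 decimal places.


PV(D) = D * exp(-r * t_d) = 2.4405 * 0.96666333 = 2.35914186
S_0' = S_0 - PV(D) = 97.2200 - 2.35914186 = 94.86085814
d1 = (ln(S_0'/K) + (r + sigma^2/2)*T) / (sigma*sqrt(T)) = 0.17946677
d2 = d1 - sigma*sqrt(T) = -0.14096263
exp(-rT) = 0.96319442
N(d1) = 0.57121439; N(d2) = 0.44394973
C = S_0' * N(d1) - K * exp(-rT) * N(d2) = 94.86085814 * 0.57121439 - 97.8800 * 0.96319442 * 0.44394973 = 12.3314

Answer: Price = 12.3314


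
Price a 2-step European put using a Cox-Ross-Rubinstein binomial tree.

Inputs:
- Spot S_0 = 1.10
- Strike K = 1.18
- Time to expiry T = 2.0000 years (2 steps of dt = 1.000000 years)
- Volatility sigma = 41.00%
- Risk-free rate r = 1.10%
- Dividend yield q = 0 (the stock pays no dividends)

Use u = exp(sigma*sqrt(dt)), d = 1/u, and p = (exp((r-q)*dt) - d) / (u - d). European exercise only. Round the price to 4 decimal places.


Answer: Price = V(0,0) = 0.2731

Derivation:
dt = T/N = 1.000000
u = exp(sigma*sqrt(dt)) = 1.506818; d = 1/u = 0.663650
p = (exp((r-q)*dt) - d) / (u - d) = 0.412030
Discount per step: exp(-r*dt) = 0.989060
Stock lattice S(k, i) with i counting down-moves:
  k=0: S(0,0) = 1.1000
  k=1: S(1,0) = 1.6575; S(1,1) = 0.7300
  k=2: S(2,0) = 2.4975; S(2,1) = 1.1000; S(2,2) = 0.4845
Terminal payoffs V(N, i) = max(K - S_T, 0):
  V(2,0) = 0.000000; V(2,1) = 0.080000; V(2,2) = 0.695525
Backward induction: V(k, i) = exp(-r*dt) * [p * V(k+1, i) + (1-p) * V(k+1, i+1)].
  V(1,0) = exp(-r*dt) * [p*0.000000 + (1-p)*0.080000] = 0.046523
  V(1,1) = exp(-r*dt) * [p*0.080000 + (1-p)*0.695525] = 0.437076
  V(0,0) = exp(-r*dt) * [p*0.046523 + (1-p)*0.437076] = 0.273135


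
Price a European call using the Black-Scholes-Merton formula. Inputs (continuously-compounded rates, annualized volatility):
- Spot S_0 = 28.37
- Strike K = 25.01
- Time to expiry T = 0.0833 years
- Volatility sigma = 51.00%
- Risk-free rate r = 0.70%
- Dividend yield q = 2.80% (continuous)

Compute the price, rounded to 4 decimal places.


d1 = (ln(S/K) + (r - q + 0.5*sigma^2) * T) / (sigma * sqrt(T)) = 0.91810515
d2 = d1 - sigma * sqrt(T) = 0.77091028
exp(-rT) = 0.99941707; exp(-qT) = 0.99767032
C = S_0 * exp(-qT) * N(d1) - K * exp(-rT) * N(d2)
N(d1) = 0.82071809; N(d2) = 0.77961994
C = 28.3700 * 0.99767032 * 0.82071809 - 25.0100 * 0.99941707 * 0.77961994 = 3.7426

Answer: Price = 3.7426


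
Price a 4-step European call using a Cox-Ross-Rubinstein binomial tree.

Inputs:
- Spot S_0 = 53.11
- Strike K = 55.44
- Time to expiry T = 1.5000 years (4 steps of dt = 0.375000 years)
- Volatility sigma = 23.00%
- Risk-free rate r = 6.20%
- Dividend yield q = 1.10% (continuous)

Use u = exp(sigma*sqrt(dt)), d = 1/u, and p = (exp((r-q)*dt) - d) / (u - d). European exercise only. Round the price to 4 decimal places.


dt = T/N = 0.375000
u = exp(sigma*sqrt(dt)) = 1.151247; d = 1/u = 0.868623
p = (exp((r-q)*dt) - d) / (u - d) = 0.533167
Discount per step: exp(-r*dt) = 0.977018
Stock lattice S(k, i) with i counting down-moves:
  k=0: S(0,0) = 53.1100
  k=1: S(1,0) = 61.1427; S(1,1) = 46.1326
  k=2: S(2,0) = 70.3904; S(2,1) = 53.1100; S(2,2) = 40.0718
  k=3: S(3,0) = 81.0367; S(3,1) = 61.1427; S(3,2) = 46.1326; S(3,3) = 34.8073
  k=4: S(4,0) = 93.2933; S(4,1) = 70.3904; S(4,2) = 53.1100; S(4,3) = 40.0718; S(4,4) = 30.2345
Terminal payoffs V(N, i) = max(S_T - K, 0):
  V(4,0) = 37.853261; V(4,1) = 14.950376; V(4,2) = 0.000000; V(4,3) = 0.000000; V(4,4) = 0.000000
Backward induction: V(k, i) = exp(-r*dt) * [p * V(k+1, i) + (1-p) * V(k+1, i+1)].
  V(3,0) = exp(-r*dt) * [p*37.853261 + (1-p)*14.950376] = 26.537229
  V(3,1) = exp(-r*dt) * [p*14.950376 + (1-p)*0.000000] = 7.787865
  V(3,2) = exp(-r*dt) * [p*0.000000 + (1-p)*0.000000] = 0.000000
  V(3,3) = exp(-r*dt) * [p*0.000000 + (1-p)*0.000000] = 0.000000
  V(2,0) = exp(-r*dt) * [p*26.537229 + (1-p)*7.787865] = 17.375697
  V(2,1) = exp(-r*dt) * [p*7.787865 + (1-p)*0.000000] = 4.056810
  V(2,2) = exp(-r*dt) * [p*0.000000 + (1-p)*0.000000] = 0.000000
  V(1,0) = exp(-r*dt) * [p*17.375697 + (1-p)*4.056810] = 10.901576
  V(1,1) = exp(-r*dt) * [p*4.056810 + (1-p)*0.000000] = 2.113250
  V(0,0) = exp(-r*dt) * [p*10.901576 + (1-p)*2.113250] = 6.642648

Answer: Price = V(0,0) = 6.6426


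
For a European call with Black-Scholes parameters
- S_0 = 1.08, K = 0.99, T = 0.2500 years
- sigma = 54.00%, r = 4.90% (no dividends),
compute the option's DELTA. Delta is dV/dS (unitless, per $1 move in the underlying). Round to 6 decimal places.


d1 = 0.5026347296; d2 = 0.2326347296
phi(d1) = 0.3516006133; exp(-qT) = 1.0000000000; exp(-rT) = 0.9878247258
N(d1) = 0.6923894464
Delta = exp(-qT) * N(d1) = 1.0000000000 * 0.6923894464 = 0.692389

Answer: Delta = 0.692389


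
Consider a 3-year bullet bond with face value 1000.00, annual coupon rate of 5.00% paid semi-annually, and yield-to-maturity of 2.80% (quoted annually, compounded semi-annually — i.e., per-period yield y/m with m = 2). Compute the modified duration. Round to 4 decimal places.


Answer: Modified duration = 2.7901

Derivation:
Coupon per period c = face * coupon_rate / m = 25.000000
Periods per year m = 2; per-period yield y/m = 0.014000
Number of cashflows N = 6
Cashflows (t years, CF_t, discount factor 1/(1+y/m)^(m*t), PV):
  t = 0.5000: CF_t = 25.000000, DF = 0.986193, PV = 24.654832
  t = 1.0000: CF_t = 25.000000, DF = 0.972577, PV = 24.314430
  t = 1.5000: CF_t = 25.000000, DF = 0.959149, PV = 23.978728
  t = 2.0000: CF_t = 25.000000, DF = 0.945906, PV = 23.647661
  t = 2.5000: CF_t = 25.000000, DF = 0.932847, PV = 23.321165
  t = 3.0000: CF_t = 1025.000000, DF = 0.919967, PV = 942.966220
Price P = sum_t PV_t = 1062.883037
First compute Macaulay numerator sum_t t * PV_t:
  t * PV_t at t = 0.5000: 12.327416
  t * PV_t at t = 1.0000: 24.314430
  t * PV_t at t = 1.5000: 35.968092
  t * PV_t at t = 2.0000: 47.295322
  t * PV_t at t = 2.5000: 58.302911
  t * PV_t at t = 3.0000: 2828.898661
Macaulay duration D = 3007.106833 / 1062.883037 = 2.829198
Modified duration = D / (1 + y/m) = 2.829198 / (1 + 0.014000) = 2.790136


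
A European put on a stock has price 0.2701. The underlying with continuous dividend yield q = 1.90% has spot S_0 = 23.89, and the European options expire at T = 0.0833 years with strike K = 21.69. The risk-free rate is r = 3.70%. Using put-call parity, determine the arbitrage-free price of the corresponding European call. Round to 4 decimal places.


Put-call parity: C - P = S_0 * exp(-qT) - K * exp(-rT).
S_0 * exp(-qT) = 23.8900 * 0.99841855 = 23.85221920
K * exp(-rT) = 21.6900 * 0.99692264 = 21.62325217
C = P + S*exp(-qT) - K*exp(-rT)
C = 0.2701 + 23.85221920 - 21.62325217 = 2.4991

Answer: Call price = 2.4991


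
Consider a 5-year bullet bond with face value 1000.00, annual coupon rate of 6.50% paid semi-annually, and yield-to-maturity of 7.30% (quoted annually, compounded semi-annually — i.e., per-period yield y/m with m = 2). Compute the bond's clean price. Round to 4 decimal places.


Coupon per period c = face * coupon_rate / m = 32.500000
Periods per year m = 2; per-period yield y/m = 0.036500
Number of cashflows N = 10
Cashflows (t years, CF_t, discount factor 1/(1+y/m)^(m*t), PV):
  t = 0.5000: CF_t = 32.500000, DF = 0.964785, PV = 31.355523
  t = 1.0000: CF_t = 32.500000, DF = 0.930811, PV = 30.251349
  t = 1.5000: CF_t = 32.500000, DF = 0.898033, PV = 29.186058
  t = 2.0000: CF_t = 32.500000, DF = 0.866409, PV = 28.158281
  t = 2.5000: CF_t = 32.500000, DF = 0.835898, PV = 27.166696
  t = 3.0000: CF_t = 32.500000, DF = 0.806462, PV = 26.210030
  t = 3.5000: CF_t = 32.500000, DF = 0.778063, PV = 25.287053
  t = 4.0000: CF_t = 32.500000, DF = 0.750664, PV = 24.396578
  t = 4.5000: CF_t = 32.500000, DF = 0.724230, PV = 23.537460
  t = 5.0000: CF_t = 1032.500000, DF = 0.698726, PV = 721.434648
Price P = sum_t PV_t = 966.983677

Answer: Price = 966.9837


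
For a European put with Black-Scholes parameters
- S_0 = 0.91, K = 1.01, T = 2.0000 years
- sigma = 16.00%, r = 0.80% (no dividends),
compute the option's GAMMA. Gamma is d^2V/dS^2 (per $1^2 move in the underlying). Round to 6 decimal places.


d1 = -0.2769251582; d2 = -0.5031993282
phi(d1) = 0.3839348874; exp(-qT) = 1.0000000000; exp(-rT) = 0.9841273201
Gamma = exp(-qT) * phi(d1) / (S * sigma * sqrt(T)) = 1.0000000000 * 0.3839348874 / (0.9100 * 0.1600 * 1.4142135624) = 1.864581

Answer: Gamma = 1.864581


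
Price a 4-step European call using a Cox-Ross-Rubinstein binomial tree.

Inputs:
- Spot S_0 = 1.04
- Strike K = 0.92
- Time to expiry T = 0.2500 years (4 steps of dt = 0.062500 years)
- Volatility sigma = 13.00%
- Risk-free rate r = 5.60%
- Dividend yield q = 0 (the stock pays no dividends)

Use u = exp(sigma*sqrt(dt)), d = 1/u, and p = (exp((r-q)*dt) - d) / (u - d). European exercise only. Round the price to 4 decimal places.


Answer: Price = V(0,0) = 0.1331

Derivation:
dt = T/N = 0.062500
u = exp(sigma*sqrt(dt)) = 1.033034; d = 1/u = 0.968022
p = (exp((r-q)*dt) - d) / (u - d) = 0.545807
Discount per step: exp(-r*dt) = 0.996506
Stock lattice S(k, i) with i counting down-moves:
  k=0: S(0,0) = 1.0400
  k=1: S(1,0) = 1.0744; S(1,1) = 1.0067
  k=2: S(2,0) = 1.1098; S(2,1) = 1.0400; S(2,2) = 0.9746
  k=3: S(3,0) = 1.1465; S(3,1) = 1.0744; S(3,2) = 1.0067; S(3,3) = 0.9434
  k=4: S(4,0) = 1.1844; S(4,1) = 1.1098; S(4,2) = 1.0400; S(4,3) = 0.9746; S(4,4) = 0.9132
Terminal payoffs V(N, i) = max(S_T - K, 0):
  V(4,0) = 0.264382; V(4,1) = 0.189845; V(4,2) = 0.120000; V(4,3) = 0.054550; V(4,4) = 0.000000
Backward induction: V(k, i) = exp(-r*dt) * [p * V(k+1, i) + (1-p) * V(k+1, i+1)].
  V(3,0) = exp(-r*dt) * [p*0.264382 + (1-p)*0.189845] = 0.229722
  V(3,1) = exp(-r*dt) * [p*0.189845 + (1-p)*0.120000] = 0.157570
  V(3,2) = exp(-r*dt) * [p*0.120000 + (1-p)*0.054550] = 0.089958
  V(3,3) = exp(-r*dt) * [p*0.054550 + (1-p)*0.000000] = 0.029670
  V(2,0) = exp(-r*dt) * [p*0.229722 + (1-p)*0.157570] = 0.196263
  V(2,1) = exp(-r*dt) * [p*0.157570 + (1-p)*0.089958] = 0.126418
  V(2,2) = exp(-r*dt) * [p*0.089958 + (1-p)*0.029670] = 0.062357
  V(1,0) = exp(-r*dt) * [p*0.196263 + (1-p)*0.126418] = 0.163965
  V(1,1) = exp(-r*dt) * [p*0.126418 + (1-p)*0.062357] = 0.096982
  V(0,0) = exp(-r*dt) * [p*0.163965 + (1-p)*0.096982] = 0.133075


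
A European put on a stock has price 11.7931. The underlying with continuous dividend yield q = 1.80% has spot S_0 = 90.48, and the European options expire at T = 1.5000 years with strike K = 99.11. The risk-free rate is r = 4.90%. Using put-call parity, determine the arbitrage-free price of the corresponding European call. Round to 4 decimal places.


Put-call parity: C - P = S_0 * exp(-qT) - K * exp(-rT).
S_0 * exp(-qT) = 90.4800 * 0.97336124 = 88.06972513
K * exp(-rT) = 99.1100 * 0.92913615 = 92.08668341
C = P + S*exp(-qT) - K*exp(-rT)
C = 11.7931 + 88.06972513 - 92.08668341 = 7.7761

Answer: Call price = 7.7761


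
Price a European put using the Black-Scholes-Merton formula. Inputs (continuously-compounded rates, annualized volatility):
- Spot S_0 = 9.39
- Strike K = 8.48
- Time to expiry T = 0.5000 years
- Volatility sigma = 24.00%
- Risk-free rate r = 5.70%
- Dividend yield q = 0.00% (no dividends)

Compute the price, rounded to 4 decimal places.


d1 = (ln(S/K) + (r - q + 0.5*sigma^2) * T) / (sigma * sqrt(T)) = 0.85344750
d2 = d1 - sigma * sqrt(T) = 0.68374187
exp(-rT) = 0.97190229; exp(-qT) = 1.00000000
P = K * exp(-rT) * N(-d2) - S_0 * exp(-qT) * N(-d1)
N(-d1) = 0.19670560; N(-d2) = 0.24706909
P = 8.4800 * 0.97190229 * 0.24706909 - 9.3900 * 1.00000000 * 0.19670560 = 0.1892

Answer: Price = 0.1892


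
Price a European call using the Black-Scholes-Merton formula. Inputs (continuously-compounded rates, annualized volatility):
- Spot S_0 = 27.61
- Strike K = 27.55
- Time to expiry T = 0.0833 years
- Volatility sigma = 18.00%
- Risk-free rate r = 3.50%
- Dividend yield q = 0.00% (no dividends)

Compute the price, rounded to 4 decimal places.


Answer: Price = 0.6436

Derivation:
d1 = (ln(S/K) + (r - q + 0.5*sigma^2) * T) / (sigma * sqrt(T)) = 0.12397132
d2 = d1 - sigma * sqrt(T) = 0.07202019
exp(-rT) = 0.99708875; exp(-qT) = 1.00000000
C = S_0 * exp(-qT) * N(d1) - K * exp(-rT) * N(d2)
N(d1) = 0.54933101; N(d2) = 0.52870708
C = 27.6100 * 1.00000000 * 0.54933101 - 27.5500 * 0.99708875 * 0.52870708 = 0.6436


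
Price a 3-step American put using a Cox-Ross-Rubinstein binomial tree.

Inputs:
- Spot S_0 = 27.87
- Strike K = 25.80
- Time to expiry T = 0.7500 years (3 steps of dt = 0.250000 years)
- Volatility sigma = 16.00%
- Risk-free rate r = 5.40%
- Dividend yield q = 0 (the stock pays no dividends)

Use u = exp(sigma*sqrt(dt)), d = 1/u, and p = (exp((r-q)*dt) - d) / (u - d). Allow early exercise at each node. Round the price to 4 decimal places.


Answer: Price = V(0,0) = 0.3929

Derivation:
dt = T/N = 0.250000
u = exp(sigma*sqrt(dt)) = 1.083287; d = 1/u = 0.923116
p = (exp((r-q)*dt) - d) / (u - d) = 0.564867
Discount per step: exp(-r*dt) = 0.986591
Stock lattice S(k, i) with i counting down-moves:
  k=0: S(0,0) = 27.8700
  k=1: S(1,0) = 30.1912; S(1,1) = 25.7273
  k=2: S(2,0) = 32.7057; S(2,1) = 27.8700; S(2,2) = 23.7492
  k=3: S(3,0) = 35.4297; S(3,1) = 30.1912; S(3,2) = 25.7273; S(3,3) = 21.9233
Terminal payoffs V(N, i) = max(K - S_T, 0):
  V(3,0) = 0.000000; V(3,1) = 0.000000; V(3,2) = 0.072747; V(3,3) = 3.876682
Backward induction: V(k, i) = exp(-r*dt) * [p * V(k+1, i) + (1-p) * V(k+1, i+1)]; then take max(V_cont, immediate exercise) for American.
  V(2,0) = exp(-r*dt) * [p*0.000000 + (1-p)*0.000000] = 0.000000; exercise = 0.000000; V(2,0) = max -> 0.000000
  V(2,1) = exp(-r*dt) * [p*0.000000 + (1-p)*0.072747] = 0.031230; exercise = 0.000000; V(2,1) = max -> 0.031230
  V(2,2) = exp(-r*dt) * [p*0.072747 + (1-p)*3.876682] = 1.704793; exercise = 2.050753; V(2,2) = max -> 2.050753
  V(1,0) = exp(-r*dt) * [p*0.000000 + (1-p)*0.031230] = 0.013407; exercise = 0.000000; V(1,0) = max -> 0.013407
  V(1,1) = exp(-r*dt) * [p*0.031230 + (1-p)*2.050753] = 0.897788; exercise = 0.072747; V(1,1) = max -> 0.897788
  V(0,0) = exp(-r*dt) * [p*0.013407 + (1-p)*0.897788] = 0.392890; exercise = 0.000000; V(0,0) = max -> 0.392890


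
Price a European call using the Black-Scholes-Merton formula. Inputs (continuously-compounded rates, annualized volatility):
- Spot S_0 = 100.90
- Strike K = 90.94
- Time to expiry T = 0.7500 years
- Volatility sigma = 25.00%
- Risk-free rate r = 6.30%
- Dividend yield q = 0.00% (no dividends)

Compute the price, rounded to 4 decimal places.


d1 = (ln(S/K) + (r - q + 0.5*sigma^2) * T) / (sigma * sqrt(T)) = 0.80652359
d2 = d1 - sigma * sqrt(T) = 0.59001724
exp(-rT) = 0.95384891; exp(-qT) = 1.00000000
C = S_0 * exp(-qT) * N(d1) - K * exp(-rT) * N(d2)
N(d1) = 0.79002949; N(d2) = 0.72241045
C = 100.9000 * 1.00000000 * 0.79002949 - 90.9400 * 0.95384891 * 0.72241045 = 17.0499

Answer: Price = 17.0499


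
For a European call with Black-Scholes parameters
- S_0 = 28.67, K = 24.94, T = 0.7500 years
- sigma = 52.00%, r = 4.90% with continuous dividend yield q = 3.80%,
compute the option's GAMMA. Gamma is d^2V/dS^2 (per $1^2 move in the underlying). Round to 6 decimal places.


d1 = 0.5529868420; d2 = 0.1026536321
phi(d1) = 0.3423794148; exp(-qT) = 0.9719022941; exp(-rT) = 0.9639170845
Gamma = exp(-qT) * phi(d1) / (S * sigma * sqrt(T)) = 0.9719022941 * 0.3423794148 / (28.6700 * 0.5200 * 0.8660254038) = 0.025773

Answer: Gamma = 0.025773


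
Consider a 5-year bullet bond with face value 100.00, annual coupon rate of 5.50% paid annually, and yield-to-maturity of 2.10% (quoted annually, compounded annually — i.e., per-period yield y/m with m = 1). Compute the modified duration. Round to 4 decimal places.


Answer: Modified duration = 4.4515

Derivation:
Coupon per period c = face * coupon_rate / m = 5.500000
Periods per year m = 1; per-period yield y/m = 0.021000
Number of cashflows N = 5
Cashflows (t years, CF_t, discount factor 1/(1+y/m)^(m*t), PV):
  t = 1.0000: CF_t = 5.500000, DF = 0.979432, PV = 5.386876
  t = 2.0000: CF_t = 5.500000, DF = 0.959287, PV = 5.276078
  t = 3.0000: CF_t = 5.500000, DF = 0.939556, PV = 5.167559
  t = 4.0000: CF_t = 5.500000, DF = 0.920231, PV = 5.061273
  t = 5.0000: CF_t = 105.500000, DF = 0.901304, PV = 95.087570
Price P = sum_t PV_t = 115.979355
First compute Macaulay numerator sum_t t * PV_t:
  t * PV_t at t = 1.0000: 5.386876
  t * PV_t at t = 2.0000: 10.552156
  t * PV_t at t = 3.0000: 15.502678
  t * PV_t at t = 4.0000: 20.245090
  t * PV_t at t = 5.0000: 475.437850
Macaulay duration D = 527.124650 / 115.979355 = 4.544987
Modified duration = D / (1 + y/m) = 4.544987 / (1 + 0.021000) = 4.451505


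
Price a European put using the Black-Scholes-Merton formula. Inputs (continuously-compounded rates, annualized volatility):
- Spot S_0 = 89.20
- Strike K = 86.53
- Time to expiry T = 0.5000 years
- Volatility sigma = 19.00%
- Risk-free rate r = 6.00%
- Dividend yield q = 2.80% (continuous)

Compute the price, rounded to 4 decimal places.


d1 = (ln(S/K) + (r - q + 0.5*sigma^2) * T) / (sigma * sqrt(T)) = 0.41246555
d2 = d1 - sigma * sqrt(T) = 0.27811526
exp(-rT) = 0.97044553; exp(-qT) = 0.98609754
P = K * exp(-rT) * N(-d2) - S_0 * exp(-qT) * N(-d1)
N(-d1) = 0.33999911; N(-d2) = 0.39046194
P = 86.5300 * 0.97044553 * 0.39046194 - 89.2000 * 0.98609754 * 0.33999911 = 2.8818

Answer: Price = 2.8818


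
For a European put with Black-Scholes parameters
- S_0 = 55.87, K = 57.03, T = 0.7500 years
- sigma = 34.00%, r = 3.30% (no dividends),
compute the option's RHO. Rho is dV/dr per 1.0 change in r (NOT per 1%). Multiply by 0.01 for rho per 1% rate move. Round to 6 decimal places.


Answer: Rho = -23.070266

Derivation:
d1 = 0.1614886682; d2 = -0.1329599690
phi(d1) = 0.3937741221; exp(-qT) = 1.0000000000; exp(-rT) = 0.9755537700
N(-d2) = 0.5528874803
Rho = -K*T*exp(-rT)*N(-d2) = -57.0300 * 0.7500 * 0.9755537700 * 0.5528874803 = -23.070266


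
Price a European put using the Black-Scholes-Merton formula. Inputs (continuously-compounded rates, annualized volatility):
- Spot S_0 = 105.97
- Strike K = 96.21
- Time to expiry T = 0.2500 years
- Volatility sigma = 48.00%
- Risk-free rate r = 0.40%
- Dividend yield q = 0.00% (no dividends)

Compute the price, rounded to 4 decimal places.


Answer: Price = 5.5062

Derivation:
d1 = (ln(S/K) + (r - q + 0.5*sigma^2) * T) / (sigma * sqrt(T)) = 0.52676139
d2 = d1 - sigma * sqrt(T) = 0.28676139
exp(-rT) = 0.99900050; exp(-qT) = 1.00000000
P = K * exp(-rT) * N(-d2) - S_0 * exp(-qT) * N(-d1)
N(-d1) = 0.29917965; N(-d2) = 0.38714752
P = 96.2100 * 0.99900050 * 0.38714752 - 105.9700 * 1.00000000 * 0.29917965 = 5.5062


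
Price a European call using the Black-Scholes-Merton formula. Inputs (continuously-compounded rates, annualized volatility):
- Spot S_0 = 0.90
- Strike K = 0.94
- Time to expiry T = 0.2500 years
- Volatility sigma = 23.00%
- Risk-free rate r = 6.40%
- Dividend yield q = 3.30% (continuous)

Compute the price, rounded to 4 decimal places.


d1 = (ln(S/K) + (r - q + 0.5*sigma^2) * T) / (sigma * sqrt(T)) = -0.25324010
d2 = d1 - sigma * sqrt(T) = -0.36824010
exp(-rT) = 0.98412732; exp(-qT) = 0.99178394
C = S_0 * exp(-qT) * N(d1) - K * exp(-rT) * N(d2)
N(d1) = 0.40004134; N(d2) = 0.35634710
C = 0.9000 * 0.99178394 * 0.40004134 - 0.9400 * 0.98412732 * 0.35634710 = 0.0274

Answer: Price = 0.0274


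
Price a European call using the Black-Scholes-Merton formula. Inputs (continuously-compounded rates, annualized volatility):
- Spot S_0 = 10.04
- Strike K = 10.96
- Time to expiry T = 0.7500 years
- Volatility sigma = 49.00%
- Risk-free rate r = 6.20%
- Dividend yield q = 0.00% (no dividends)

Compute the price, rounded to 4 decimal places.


d1 = (ln(S/K) + (r - q + 0.5*sigma^2) * T) / (sigma * sqrt(T)) = 0.11514564
d2 = d1 - sigma * sqrt(T) = -0.30920681
exp(-rT) = 0.95456456; exp(-qT) = 1.00000000
C = S_0 * exp(-qT) * N(d1) - K * exp(-rT) * N(d2)
N(d1) = 0.54583516; N(d2) = 0.37858211
C = 10.0400 * 1.00000000 * 0.54583516 - 10.9600 * 0.95456456 * 0.37858211 = 1.5194

Answer: Price = 1.5194


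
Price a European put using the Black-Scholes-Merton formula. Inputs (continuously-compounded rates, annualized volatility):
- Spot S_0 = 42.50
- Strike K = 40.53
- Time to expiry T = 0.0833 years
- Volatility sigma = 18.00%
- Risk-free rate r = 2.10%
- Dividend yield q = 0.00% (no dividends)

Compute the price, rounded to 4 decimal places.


d1 = (ln(S/K) + (r - q + 0.5*sigma^2) * T) / (sigma * sqrt(T)) = 0.97322993
d2 = d1 - sigma * sqrt(T) = 0.92127880
exp(-rT) = 0.99825223; exp(-qT) = 1.00000000
P = K * exp(-rT) * N(-d2) - S_0 * exp(-qT) * N(-d1)
N(-d1) = 0.16521952; N(-d2) = 0.17845244
P = 40.5300 * 0.99825223 * 0.17845244 - 42.5000 * 1.00000000 * 0.16521952 = 0.1982

Answer: Price = 0.1982


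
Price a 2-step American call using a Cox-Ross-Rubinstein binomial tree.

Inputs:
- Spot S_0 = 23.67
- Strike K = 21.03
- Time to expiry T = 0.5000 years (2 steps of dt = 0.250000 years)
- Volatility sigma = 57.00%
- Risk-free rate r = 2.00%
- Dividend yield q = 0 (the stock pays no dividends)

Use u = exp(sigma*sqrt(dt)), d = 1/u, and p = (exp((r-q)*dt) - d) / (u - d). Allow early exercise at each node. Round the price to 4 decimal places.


dt = T/N = 0.250000
u = exp(sigma*sqrt(dt)) = 1.329762; d = 1/u = 0.752014
p = (exp((r-q)*dt) - d) / (u - d) = 0.437904
Discount per step: exp(-r*dt) = 0.995012
Stock lattice S(k, i) with i counting down-moves:
  k=0: S(0,0) = 23.6700
  k=1: S(1,0) = 31.4755; S(1,1) = 17.8002
  k=2: S(2,0) = 41.8549; S(2,1) = 23.6700; S(2,2) = 13.3860
Terminal payoffs V(N, i) = max(S_T - K, 0):
  V(2,0) = 20.824881; V(2,1) = 2.640000; V(2,2) = 0.000000
Backward induction: V(k, i) = exp(-r*dt) * [p * V(k+1, i) + (1-p) * V(k+1, i+1)]; then take max(V_cont, immediate exercise) for American.
  V(1,0) = exp(-r*dt) * [p*20.824881 + (1-p)*2.640000] = 10.550355; exercise = 10.445467; V(1,0) = max -> 10.550355
  V(1,1) = exp(-r*dt) * [p*2.640000 + (1-p)*0.000000] = 1.150302; exercise = 0.000000; V(1,1) = max -> 1.150302
  V(0,0) = exp(-r*dt) * [p*10.550355 + (1-p)*1.150302] = 5.240358; exercise = 2.640000; V(0,0) = max -> 5.240358

Answer: Price = V(0,0) = 5.2404


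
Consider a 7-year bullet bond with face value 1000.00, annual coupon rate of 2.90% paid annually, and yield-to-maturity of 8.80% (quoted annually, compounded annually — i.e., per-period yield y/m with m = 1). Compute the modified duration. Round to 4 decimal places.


Answer: Modified duration = 5.7913

Derivation:
Coupon per period c = face * coupon_rate / m = 29.000000
Periods per year m = 1; per-period yield y/m = 0.088000
Number of cashflows N = 7
Cashflows (t years, CF_t, discount factor 1/(1+y/m)^(m*t), PV):
  t = 1.0000: CF_t = 29.000000, DF = 0.919118, PV = 26.654412
  t = 2.0000: CF_t = 29.000000, DF = 0.844777, PV = 24.498540
  t = 3.0000: CF_t = 29.000000, DF = 0.776450, PV = 22.517041
  t = 4.0000: CF_t = 29.000000, DF = 0.713649, PV = 20.695809
  t = 5.0000: CF_t = 29.000000, DF = 0.655927, PV = 19.021884
  t = 6.0000: CF_t = 29.000000, DF = 0.602874, PV = 17.483349
  t = 7.0000: CF_t = 1029.000000, DF = 0.554112, PV = 570.181480
Price P = sum_t PV_t = 701.052515
First compute Macaulay numerator sum_t t * PV_t:
  t * PV_t at t = 1.0000: 26.654412
  t * PV_t at t = 2.0000: 48.997080
  t * PV_t at t = 3.0000: 67.551122
  t * PV_t at t = 4.0000: 82.783238
  t * PV_t at t = 5.0000: 95.109418
  t * PV_t at t = 6.0000: 104.900094
  t * PV_t at t = 7.0000: 3991.270363
Macaulay duration D = 4417.265727 / 701.052515 = 6.300906
Modified duration = D / (1 + y/m) = 6.300906 / (1 + 0.088000) = 5.791274


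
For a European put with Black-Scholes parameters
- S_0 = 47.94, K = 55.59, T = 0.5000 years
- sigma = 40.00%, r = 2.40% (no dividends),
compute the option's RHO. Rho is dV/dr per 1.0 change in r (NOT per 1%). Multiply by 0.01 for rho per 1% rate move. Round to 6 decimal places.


Answer: Rho = -20.135497

Derivation:
d1 = -0.3395989917; d2 = -0.6224417042
phi(d1) = 0.3765884732; exp(-qT) = 1.0000000000; exp(-rT) = 0.9880717129
N(-d2) = 0.7331742675
Rho = -K*T*exp(-rT)*N(-d2) = -55.5900 * 0.5000 * 0.9880717129 * 0.7331742675 = -20.135497


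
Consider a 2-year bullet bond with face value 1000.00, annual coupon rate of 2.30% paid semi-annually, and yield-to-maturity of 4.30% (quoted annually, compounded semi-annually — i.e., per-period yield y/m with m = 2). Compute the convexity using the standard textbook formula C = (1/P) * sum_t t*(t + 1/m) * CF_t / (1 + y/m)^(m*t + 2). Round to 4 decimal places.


Answer: Convexity = 4.6814

Derivation:
Coupon per period c = face * coupon_rate / m = 11.500000
Periods per year m = 2; per-period yield y/m = 0.021500
Number of cashflows N = 4
Cashflows (t years, CF_t, discount factor 1/(1+y/m)^(m*t), PV):
  t = 0.5000: CF_t = 11.500000, DF = 0.978953, PV = 11.257954
  t = 1.0000: CF_t = 11.500000, DF = 0.958348, PV = 11.021002
  t = 1.5000: CF_t = 11.500000, DF = 0.938177, PV = 10.789038
  t = 2.0000: CF_t = 1011.500000, DF = 0.918431, PV = 928.992918
Price P = sum_t PV_t = 962.060913
Convexity numerator sum_t t*(t + 1/m) * CF_t / (1+y/m)^(m*t + 2):
  t = 0.5000: term = 5.394519
  t = 1.0000: term = 15.842934
  t = 1.5000: term = 31.018961
  t = 2.0000: term = 4451.492701
Convexity = (1/P) * sum = 4503.749115 / 962.060913 = 4.681355


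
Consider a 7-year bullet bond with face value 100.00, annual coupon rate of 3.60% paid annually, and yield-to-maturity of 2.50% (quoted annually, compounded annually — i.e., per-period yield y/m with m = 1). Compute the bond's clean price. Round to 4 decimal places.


Coupon per period c = face * coupon_rate / m = 3.600000
Periods per year m = 1; per-period yield y/m = 0.025000
Number of cashflows N = 7
Cashflows (t years, CF_t, discount factor 1/(1+y/m)^(m*t), PV):
  t = 1.0000: CF_t = 3.600000, DF = 0.975610, PV = 3.512195
  t = 2.0000: CF_t = 3.600000, DF = 0.951814, PV = 3.426532
  t = 3.0000: CF_t = 3.600000, DF = 0.928599, PV = 3.342958
  t = 4.0000: CF_t = 3.600000, DF = 0.905951, PV = 3.261422
  t = 5.0000: CF_t = 3.600000, DF = 0.883854, PV = 3.181875
  t = 6.0000: CF_t = 3.600000, DF = 0.862297, PV = 3.104269
  t = 7.0000: CF_t = 103.600000, DF = 0.841265, PV = 87.155078
Price P = sum_t PV_t = 106.984330

Answer: Price = 106.9843


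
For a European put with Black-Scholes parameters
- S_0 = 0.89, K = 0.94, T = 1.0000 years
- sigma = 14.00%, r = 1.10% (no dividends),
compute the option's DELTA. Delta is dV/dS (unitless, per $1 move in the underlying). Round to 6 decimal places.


Answer: Delta = -0.595550

Derivation:
d1 = -0.2418458038; d2 = -0.3818458038
phi(d1) = 0.3874442817; exp(-qT) = 1.0000000000; exp(-rT) = 0.9890602788
N(-d1) = 0.5955501771
Delta = -exp(-qT) * N(-d1) = -1.0000000000 * 0.5955501771 = -0.595550


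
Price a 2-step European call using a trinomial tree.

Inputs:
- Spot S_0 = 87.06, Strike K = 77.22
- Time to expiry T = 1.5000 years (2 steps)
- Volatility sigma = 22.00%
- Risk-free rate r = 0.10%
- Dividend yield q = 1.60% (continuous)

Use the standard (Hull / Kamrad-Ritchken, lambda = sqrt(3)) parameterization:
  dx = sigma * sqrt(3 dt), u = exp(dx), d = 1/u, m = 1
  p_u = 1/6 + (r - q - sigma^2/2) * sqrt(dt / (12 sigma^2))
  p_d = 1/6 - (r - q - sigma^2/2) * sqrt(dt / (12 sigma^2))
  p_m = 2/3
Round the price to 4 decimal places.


dt = T/N = 0.750000; dx = sigma*sqrt(3*dt) = 0.330000
u = exp(dx) = 1.390968; d = 1/u = 0.718924
p_u = 0.122121, p_m = 0.666667, p_d = 0.211212
Discount per step: exp(-r*dt) = 0.999250
Stock lattice S(k, j) with j the centered position index:
  k=0: S(0,+0) = 87.0600
  k=1: S(1,-1) = 62.5895; S(1,+0) = 87.0600; S(1,+1) = 121.0977
  k=2: S(2,-2) = 44.9971; S(2,-1) = 62.5895; S(2,+0) = 87.0600; S(2,+1) = 121.0977; S(2,+2) = 168.4430
Terminal payoffs V(N, j) = max(S_T - K, 0):
  V(2,-2) = 0.000000; V(2,-1) = 0.000000; V(2,+0) = 9.840000; V(2,+1) = 43.877685; V(2,+2) = 91.223021
Backward induction: V(k, j) = exp(-r*dt) * [p_u * V(k+1, j+1) + p_m * V(k+1, j) + p_d * V(k+1, j-1)]
  V(1,-1) = exp(-r*dt) * [p_u*9.840000 + p_m*0.000000 + p_d*0.000000] = 1.200772
  V(1,+0) = exp(-r*dt) * [p_u*43.877685 + p_m*9.840000 + p_d*0.000000] = 11.909461
  V(1,+1) = exp(-r*dt) * [p_u*91.223021 + p_m*43.877685 + p_d*9.840000] = 42.438542
  V(0,+0) = exp(-r*dt) * [p_u*42.438542 + p_m*11.909461 + p_d*1.200772] = 13.365876

Answer: Price = V(0,0) = 13.3659


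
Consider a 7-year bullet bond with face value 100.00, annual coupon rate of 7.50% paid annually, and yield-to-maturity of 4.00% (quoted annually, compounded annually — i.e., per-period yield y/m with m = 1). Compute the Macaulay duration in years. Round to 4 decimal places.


Answer: Macaulay duration = 5.8257 years

Derivation:
Coupon per period c = face * coupon_rate / m = 7.500000
Periods per year m = 1; per-period yield y/m = 0.040000
Number of cashflows N = 7
Cashflows (t years, CF_t, discount factor 1/(1+y/m)^(m*t), PV):
  t = 1.0000: CF_t = 7.500000, DF = 0.961538, PV = 7.211538
  t = 2.0000: CF_t = 7.500000, DF = 0.924556, PV = 6.934172
  t = 3.0000: CF_t = 7.500000, DF = 0.888996, PV = 6.667473
  t = 4.0000: CF_t = 7.500000, DF = 0.854804, PV = 6.411031
  t = 5.0000: CF_t = 7.500000, DF = 0.821927, PV = 6.164453
  t = 6.0000: CF_t = 7.500000, DF = 0.790315, PV = 5.927359
  t = 7.0000: CF_t = 107.500000, DF = 0.759918, PV = 81.691165
Price P = sum_t PV_t = 121.007191
Macaulay numerator sum_t t * PV_t:
  t * PV_t at t = 1.0000: 7.211538
  t * PV_t at t = 2.0000: 13.868343
  t * PV_t at t = 3.0000: 20.002418
  t * PV_t at t = 4.0000: 25.644126
  t * PV_t at t = 5.0000: 30.822267
  t * PV_t at t = 6.0000: 35.564154
  t * PV_t at t = 7.0000: 571.838154
Macaulay duration D = (sum_t t * PV_t) / P = 704.951000 / 121.007191 = 5.825695


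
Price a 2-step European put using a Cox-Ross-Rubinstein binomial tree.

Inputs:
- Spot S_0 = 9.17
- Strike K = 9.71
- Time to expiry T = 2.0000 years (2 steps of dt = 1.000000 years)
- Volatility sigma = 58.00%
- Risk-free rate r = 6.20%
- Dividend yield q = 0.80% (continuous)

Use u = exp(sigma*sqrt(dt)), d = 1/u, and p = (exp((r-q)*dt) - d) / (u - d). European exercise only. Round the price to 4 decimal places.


dt = T/N = 1.000000
u = exp(sigma*sqrt(dt)) = 1.786038; d = 1/u = 0.559898
p = (exp((r-q)*dt) - d) / (u - d) = 0.404184
Discount per step: exp(-r*dt) = 0.939883
Stock lattice S(k, i) with i counting down-moves:
  k=0: S(0,0) = 9.1700
  k=1: S(1,0) = 16.3780; S(1,1) = 5.1343
  k=2: S(2,0) = 29.2517; S(2,1) = 9.1700; S(2,2) = 2.8747
Terminal payoffs V(N, i) = max(K - S_T, 0):
  V(2,0) = 0.000000; V(2,1) = 0.540000; V(2,2) = 6.835332
Backward induction: V(k, i) = exp(-r*dt) * [p * V(k+1, i) + (1-p) * V(k+1, i+1)].
  V(1,0) = exp(-r*dt) * [p*0.000000 + (1-p)*0.540000] = 0.302399
  V(1,1) = exp(-r*dt) * [p*0.540000 + (1-p)*6.835332] = 4.032905
  V(0,0) = exp(-r*dt) * [p*0.302399 + (1-p)*4.032905] = 2.373293

Answer: Price = V(0,0) = 2.3733
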